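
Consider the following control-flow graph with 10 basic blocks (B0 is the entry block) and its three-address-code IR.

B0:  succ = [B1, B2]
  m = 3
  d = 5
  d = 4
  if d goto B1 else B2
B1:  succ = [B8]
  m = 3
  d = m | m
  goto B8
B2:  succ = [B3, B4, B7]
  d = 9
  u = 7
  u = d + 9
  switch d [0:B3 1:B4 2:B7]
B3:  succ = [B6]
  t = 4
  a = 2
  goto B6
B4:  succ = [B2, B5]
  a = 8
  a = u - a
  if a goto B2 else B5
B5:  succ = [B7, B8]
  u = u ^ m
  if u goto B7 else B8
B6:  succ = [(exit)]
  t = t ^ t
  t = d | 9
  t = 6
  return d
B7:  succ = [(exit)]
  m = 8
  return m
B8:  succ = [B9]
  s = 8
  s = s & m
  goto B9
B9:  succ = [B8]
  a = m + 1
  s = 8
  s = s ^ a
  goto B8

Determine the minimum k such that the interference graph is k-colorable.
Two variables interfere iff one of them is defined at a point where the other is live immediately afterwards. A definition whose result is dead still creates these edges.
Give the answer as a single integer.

Block summaries:
  B0: {d,m} / ∅
  B1: {d,m} / ∅
  B2: {d,u} / ∅
  B3: {a,t} / ∅
  B4: {a} / {u}
  B5: {u} / {m,u}
  B6: {t} / {d,t}
  B7: {m} / ∅
  B8: {s} / {m}
  B9: {a,s} / {m}

Live sets:
  B0: in=∅ out={m}
  B1: in=∅ out={m}
  B2: in={m} out={d,m,u}
  B3: in={d} out={d,t}
  B4: in={m,u} out={m,u}
  B5: in={m,u} out={m}
  B6: in={d,t} out=∅
  B7: in=∅ out=∅
  B8: in={m} out={m}
  B9: in={m} out={m}

Interference:
  a↔{d,m,s,t,u}
  d↔{a,m,t,u}
  m↔{a,d,s,u}
  s↔{a,m}
  t↔{a,d}
  u↔{a,d,m}

Chromatic number:
  clique {a,d,m,u} ⇒ need ≥ 4
  4-colouring: r0={a}  r1={d,s}  r2={m,t}  r3={u}
  χ = 4

Answer: 4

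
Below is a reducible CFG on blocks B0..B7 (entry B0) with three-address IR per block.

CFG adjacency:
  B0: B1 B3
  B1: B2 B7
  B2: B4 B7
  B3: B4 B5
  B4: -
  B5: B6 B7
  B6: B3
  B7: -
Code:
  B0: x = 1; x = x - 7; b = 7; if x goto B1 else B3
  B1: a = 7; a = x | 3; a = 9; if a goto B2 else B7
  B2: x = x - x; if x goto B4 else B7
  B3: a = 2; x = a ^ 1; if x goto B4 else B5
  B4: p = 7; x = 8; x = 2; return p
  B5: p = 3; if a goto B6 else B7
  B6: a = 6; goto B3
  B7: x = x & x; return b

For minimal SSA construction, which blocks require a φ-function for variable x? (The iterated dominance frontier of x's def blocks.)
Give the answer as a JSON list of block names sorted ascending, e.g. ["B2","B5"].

idom tree: B1←B0 B2←B1 B3←B0 B4←B0 B5←B3 B6←B5 B7←B0
Join-block Dom:
  B3: preds {B0,B6}: {B0} ∩ {B0,B3,B5,B6} = {B0}; idom=B0
  B4: preds {B2,B3}: {B0,B1,B2} ∩ {B0,B3} = {B0}; idom=B0
  B7: preds {B1,B2,B5}: {B0,B1} ∩ {B0,B1,B2} ∩ {B0,B3,B5} = {B0}; idom=B0

DF derivation:
  join B3 pred B0: · stop@B0
  join B3 pred B6: B6→B5→B3 stop@B0
  join B4 pred B2: B2→B1 stop@B0
  join B4 pred B3: B3 stop@B0
  join B7 pred B1: B1 stop@B0
  join B7 pred B2: B2→B1 stop@B0
  join B7 pred B5: B5→B3 stop@B0
  DF(B0)=∅
  DF(B1)={B4,B7}
  DF(B2)={B4,B7}
  DF(B3)={B3,B4,B7}
  DF(B4)=∅
  DF(B5)={B3,B7}
  DF(B6)={B3}
  DF(B7)=∅

φ for x: defs {B0,B2,B3,B4,B7}
  DF⁺ = {B3,B4,B7}

Answer: ["B3", "B4", "B7"]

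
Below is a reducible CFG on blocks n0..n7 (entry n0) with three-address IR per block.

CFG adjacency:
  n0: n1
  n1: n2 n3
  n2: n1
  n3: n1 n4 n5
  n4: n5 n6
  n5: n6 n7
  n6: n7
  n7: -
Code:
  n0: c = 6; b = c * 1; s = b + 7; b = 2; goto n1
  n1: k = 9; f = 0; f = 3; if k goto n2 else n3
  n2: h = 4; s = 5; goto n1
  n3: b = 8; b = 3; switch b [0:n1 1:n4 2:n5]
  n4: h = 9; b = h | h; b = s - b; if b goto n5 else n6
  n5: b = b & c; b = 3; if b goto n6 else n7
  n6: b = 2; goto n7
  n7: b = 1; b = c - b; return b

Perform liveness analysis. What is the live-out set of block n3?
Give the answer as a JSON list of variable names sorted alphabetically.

def/use:
  n0: {b,c,s} / ∅
  n1: {f,k} / ∅
  n2: {h,s} / ∅
  n3: {b} / ∅
  n4: {b,h} / {s}
  n5: {b} / {b,c}
  n6: {b} / ∅
  n7: {b} / {c}

Live sets:
  n0 li=∅ lo={c,s}
  n1 li={c,s} lo={c,s}
  n2 li={c} lo={c,s}
  n3 li={c,s} lo={b,c,s}
  n4 li={c,s} lo={b,c}
  n5 li={b,c} lo={c}
  n6 li={c} lo={c}
  n7 li={c} lo=∅

live-out(n3) = ["b", "c", "s"]

Answer: ["b", "c", "s"]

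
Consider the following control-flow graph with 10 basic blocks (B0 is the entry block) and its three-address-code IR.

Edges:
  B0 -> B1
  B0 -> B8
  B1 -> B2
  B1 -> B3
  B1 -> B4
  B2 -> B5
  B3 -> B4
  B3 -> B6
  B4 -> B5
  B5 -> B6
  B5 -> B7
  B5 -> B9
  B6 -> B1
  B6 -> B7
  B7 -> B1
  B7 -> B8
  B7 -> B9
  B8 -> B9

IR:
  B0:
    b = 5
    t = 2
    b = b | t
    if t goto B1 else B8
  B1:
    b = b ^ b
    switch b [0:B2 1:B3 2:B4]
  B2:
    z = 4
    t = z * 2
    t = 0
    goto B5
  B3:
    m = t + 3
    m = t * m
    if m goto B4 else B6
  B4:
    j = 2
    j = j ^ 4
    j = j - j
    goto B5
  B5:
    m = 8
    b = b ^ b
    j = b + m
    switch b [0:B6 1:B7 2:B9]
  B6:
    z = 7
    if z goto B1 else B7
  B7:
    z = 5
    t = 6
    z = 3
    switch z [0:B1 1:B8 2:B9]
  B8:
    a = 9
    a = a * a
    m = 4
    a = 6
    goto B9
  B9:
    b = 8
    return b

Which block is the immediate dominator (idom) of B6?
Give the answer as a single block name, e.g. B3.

Answer: B1

Working:
idom tree: B1←B0 B2←B1 B3←B1 B4←B1 B5←B1 B6←B1 B7←B1 B8←B0 B9←B0
Dom∩ at merges:
  B1: preds {B0,B6,B7}: {B0} ∩ {B0,B1,B6} ∩ {B0,B1,B7} = {B0}; idom=B0
  B4: preds {B1,B3}: {B0,B1} ∩ {B0,B1,B3} = {B0,B1}; idom=B1
  B5: preds {B2,B4}: {B0,B1,B2} ∩ {B0,B1,B4} = {B0,B1}; idom=B1
  B6: preds {B3,B5}: {B0,B1,B3} ∩ {B0,B1,B5} = {B0,B1}; idom=B1
  B7: preds {B5,B6}: {B0,B1,B5} ∩ {B0,B1,B6} = {B0,B1}; idom=B1
  B8: preds {B0,B7}: {B0} ∩ {B0,B1,B7} = {B0}; idom=B0
  B9: preds {B5,B7,B8}: {B0,B1,B5} ∩ {B0,B1,B7} ∩ {B0,B8} = {B0}; idom=B0

idom(B6) = B1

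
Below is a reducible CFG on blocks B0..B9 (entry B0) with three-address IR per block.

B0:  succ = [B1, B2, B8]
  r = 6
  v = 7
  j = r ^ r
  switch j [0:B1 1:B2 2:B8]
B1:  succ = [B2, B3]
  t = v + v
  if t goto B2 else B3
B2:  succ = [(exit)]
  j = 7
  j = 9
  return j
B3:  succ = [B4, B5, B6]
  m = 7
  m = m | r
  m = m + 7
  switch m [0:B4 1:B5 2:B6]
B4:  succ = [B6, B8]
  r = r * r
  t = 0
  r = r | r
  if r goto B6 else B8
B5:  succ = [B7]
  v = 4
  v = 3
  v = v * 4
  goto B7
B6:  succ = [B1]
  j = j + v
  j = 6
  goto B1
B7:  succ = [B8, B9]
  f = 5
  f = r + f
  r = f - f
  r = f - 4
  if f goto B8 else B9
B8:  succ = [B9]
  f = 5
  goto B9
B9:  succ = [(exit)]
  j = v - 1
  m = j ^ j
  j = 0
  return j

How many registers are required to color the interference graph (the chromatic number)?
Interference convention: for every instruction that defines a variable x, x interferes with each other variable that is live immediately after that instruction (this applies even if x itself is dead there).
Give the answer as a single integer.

def/use:
  B0: {j,r,v} / ∅
  B1: {t} / {v}
  B2: {j} / ∅
  B3: {m} / {r}
  B4: {r,t} / {r}
  B5: {v} / ∅
  B6: {j} / {j,v}
  B7: {f,r} / {r}
  B8: {f} / ∅
  B9: {j,m} / {v}

Liveness:
  B0 li=∅ lo={j,r,v}
  B1 li={j,r,v} lo={j,r,v}
  B2 li=∅ lo=∅
  B3 li={j,r,v} lo={j,r,v}
  B4 li={j,r,v} lo={j,r,v}
  B5 li={r} lo={r,v}
  B6 li={j,r,v} lo={j,r,v}
  B7 li={r,v} lo={v}
  B8 li={v} lo={v}
  B9 li={v} lo=∅

Interfere edges:
  f↔{r,v}
  j↔{m,r,t,v}
  m↔{j,r,v}
  r↔{f,j,m,t,v}
  t↔{j,r,v}
  v↔{f,j,m,r,t}

Chromatic number:
  {j,m,r,v} pairwise interfere (4-clique) ⇒ χ ≥ 4
  4-colouring: c0={r}  c1={v}  c2={f,j}  c3={m,t}
  χ = 4

Answer: 4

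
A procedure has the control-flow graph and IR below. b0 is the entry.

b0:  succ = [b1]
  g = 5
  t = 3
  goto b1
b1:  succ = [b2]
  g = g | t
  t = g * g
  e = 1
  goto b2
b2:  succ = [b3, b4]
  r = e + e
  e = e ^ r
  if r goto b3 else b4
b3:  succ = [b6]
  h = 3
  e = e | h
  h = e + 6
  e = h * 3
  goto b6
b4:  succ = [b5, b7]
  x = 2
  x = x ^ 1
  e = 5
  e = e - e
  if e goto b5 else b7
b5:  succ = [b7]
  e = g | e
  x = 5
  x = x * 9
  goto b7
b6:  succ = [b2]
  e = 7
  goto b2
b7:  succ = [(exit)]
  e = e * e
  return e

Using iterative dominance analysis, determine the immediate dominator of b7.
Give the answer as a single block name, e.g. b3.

idom tree: b1←b0 b2←b1 b3←b2 b4←b2 b5←b4 b6←b3 b7←b4
Join-block Dom:
  b2: preds {b1,b6}: {b0,b1} ∩ {b0,b1,b2,b3,b6} = {b0,b1}; idom=b1
  b7: preds {b4,b5}: {b0,b1,b2,b4} ∩ {b0,b1,b2,b4,b5} = {b0,b1,b2,b4}; idom=b4

idom(b7) = b4

Answer: b4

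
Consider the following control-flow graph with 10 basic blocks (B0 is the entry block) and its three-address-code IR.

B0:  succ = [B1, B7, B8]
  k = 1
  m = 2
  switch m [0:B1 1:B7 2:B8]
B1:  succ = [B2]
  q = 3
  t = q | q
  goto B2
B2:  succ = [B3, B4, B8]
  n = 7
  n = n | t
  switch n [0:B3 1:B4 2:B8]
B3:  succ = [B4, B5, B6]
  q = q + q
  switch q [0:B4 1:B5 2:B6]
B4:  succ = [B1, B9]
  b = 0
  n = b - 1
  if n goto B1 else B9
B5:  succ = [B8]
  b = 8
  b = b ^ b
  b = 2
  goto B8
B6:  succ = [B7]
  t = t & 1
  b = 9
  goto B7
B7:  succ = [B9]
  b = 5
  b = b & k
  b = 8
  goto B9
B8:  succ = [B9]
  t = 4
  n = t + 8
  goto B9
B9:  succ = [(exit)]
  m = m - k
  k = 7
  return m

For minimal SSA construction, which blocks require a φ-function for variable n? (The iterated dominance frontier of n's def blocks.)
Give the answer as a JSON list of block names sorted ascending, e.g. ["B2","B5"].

Answer: ["B1", "B7", "B8", "B9"]

Working:
idom tree: B1←B0 B2←B1 B3←B2 B4←B2 B5←B3 B6←B3 B7←B0 B8←B0 B9←B0
Dom at joins:
  B1: preds {B0,B4}: {B0} ∩ {B0,B1,B2,B4} = {B0}; idom=B0
  B4: preds {B2,B3}: {B0,B1,B2} ∩ {B0,B1,B2,B3} = {B0,B1,B2}; idom=B2
  B7: preds {B0,B6}: {B0} ∩ {B0,B1,B2,B3,B6} = {B0}; idom=B0
  B8: preds {B0,B2,B5}: {B0} ∩ {B0,B1,B2} ∩ {B0,B1,B2,B3,B5} = {B0}; idom=B0
  B9: preds {B4,B7,B8}: {B0,B1,B2,B4} ∩ {B0,B7} ∩ {B0,B8} = {B0}; idom=B0

DF derivation:
  join B1 pred B0: · stop@B0
  join B1 pred B4: B4→B2→B1 stop@B0
  join B4 pred B2: · stop@B2
  join B4 pred B3: B3 stop@B2
  join B7 pred B0: · stop@B0
  join B7 pred B6: B6→B3→B2→B1 stop@B0
  join B8 pred B0: · stop@B0
  join B8 pred B2: B2→B1 stop@B0
  join B8 pred B5: B5→B3→B2→B1 stop@B0
  join B9 pred B4: B4→B2→B1 stop@B0
  join B9 pred B7: B7 stop@B0
  join B9 pred B8: B8 stop@B0
  DF(B0)=∅
  DF(B1)={B1,B7,B8,B9}
  DF(B2)={B1,B7,B8,B9}
  DF(B3)={B4,B7,B8}
  DF(B4)={B1,B9}
  DF(B5)={B8}
  DF(B6)={B7}
  DF(B7)={B9}
  DF(B8)={B9}
  DF(B9)=∅

φ for n: defs {B2,B4,B8}
  DF⁺ = {B1,B7,B8,B9}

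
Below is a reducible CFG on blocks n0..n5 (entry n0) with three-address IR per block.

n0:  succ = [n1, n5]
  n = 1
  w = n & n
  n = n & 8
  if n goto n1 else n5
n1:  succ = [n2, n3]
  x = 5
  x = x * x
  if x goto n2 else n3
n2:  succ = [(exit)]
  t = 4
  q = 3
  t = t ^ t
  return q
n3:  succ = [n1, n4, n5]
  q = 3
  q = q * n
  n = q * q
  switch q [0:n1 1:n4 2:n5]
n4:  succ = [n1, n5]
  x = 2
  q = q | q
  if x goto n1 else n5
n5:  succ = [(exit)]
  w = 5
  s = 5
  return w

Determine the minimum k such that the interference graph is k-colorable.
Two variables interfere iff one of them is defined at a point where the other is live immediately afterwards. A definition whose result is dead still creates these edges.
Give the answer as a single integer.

def/use:
  n0: def={n,w} ue=∅
  n1: def={x} ue=∅
  n2: def={q,t} ue=∅
  n3: def={n,q} ue={n}
  n4: def={q,x} ue={q}
  n5: def={s,w} ue=∅

Liveness:
  n0: in=∅ out={n}
  n1: in={n} out={n}
  n2: in=∅ out=∅
  n3: in={n} out={n,q}
  n4: in={n,q} out={n}
  n5: in=∅ out=∅

Interference:
  n: {q,w,x}
  q: {n,t,x}
  s: {w}
  t: {q}
  w: {n,s}
  x: {n,q}

Chromatic number:
  lower bound: {n,q,x} mutually conflict ⇒ χ ≥ 3
  3-colouring: r0={n,s,t}  r1={q,w}  r2={x}
  χ = 3

Answer: 3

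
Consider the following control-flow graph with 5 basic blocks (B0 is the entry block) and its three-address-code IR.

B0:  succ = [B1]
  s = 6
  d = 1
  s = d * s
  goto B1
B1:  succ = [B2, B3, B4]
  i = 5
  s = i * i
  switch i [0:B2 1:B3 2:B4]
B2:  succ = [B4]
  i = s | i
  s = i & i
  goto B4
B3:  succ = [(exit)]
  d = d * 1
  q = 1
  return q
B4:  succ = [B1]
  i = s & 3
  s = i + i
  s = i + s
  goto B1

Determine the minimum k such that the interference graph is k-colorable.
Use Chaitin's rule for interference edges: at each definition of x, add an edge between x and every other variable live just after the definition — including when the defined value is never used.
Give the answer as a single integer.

Per-block:
  B0: def={d,s} ue=∅
  B1: def={i,s} ue=∅
  B2: def={i,s} ue={i,s}
  B3: def={d,q} ue={d}
  B4: def={i,s} ue={s}

Backward fixpoint:
  live B0: ∅→{d}
  live B1: {d}→{d,i,s}
  live B2: {d,i,s}→{d,s}
  live B3: {d}→∅
  live B4: {d,s}→{d}

Interfere edges:
  d: {i,s}
  i: {d,s}
  q: ∅
  s: {d,i}

Registers:
  {d,i,s} pairwise interfere (3-clique) ⇒ χ ≥ 3
  assign d→r0 i→r1 q→r0 s→r2 — no edge inside a register ⇒ χ ≤ 3
  χ = 3

Answer: 3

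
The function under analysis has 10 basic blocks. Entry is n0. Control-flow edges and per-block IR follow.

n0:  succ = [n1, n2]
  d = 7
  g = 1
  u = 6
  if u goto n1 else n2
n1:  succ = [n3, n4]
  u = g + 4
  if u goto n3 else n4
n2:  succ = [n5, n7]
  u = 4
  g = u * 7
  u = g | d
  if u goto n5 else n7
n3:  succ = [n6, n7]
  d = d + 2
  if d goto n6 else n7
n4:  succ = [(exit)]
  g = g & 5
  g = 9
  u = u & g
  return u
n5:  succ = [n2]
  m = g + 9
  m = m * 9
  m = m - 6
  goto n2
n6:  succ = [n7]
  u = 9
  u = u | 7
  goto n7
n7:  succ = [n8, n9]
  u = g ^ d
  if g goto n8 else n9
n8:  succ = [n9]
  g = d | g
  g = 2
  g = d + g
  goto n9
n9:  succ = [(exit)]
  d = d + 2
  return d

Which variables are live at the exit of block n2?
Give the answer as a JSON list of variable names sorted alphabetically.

Answer: ["d", "g"]

Analysis:
def/use:
  n0: {d,g,u} / ∅
  n1: {u} / {g}
  n2: {g,u} / {d}
  n3: {d} / {d}
  n4: {g,u} / {g,u}
  n5: {m} / {g}
  n6: {u} / ∅
  n7: {u} / {d,g}
  n8: {g} / {d,g}
  n9: {d} / {d}

Liveness:
  n0 li=∅ lo={d,g}
  n1 li={d,g} lo={d,g,u}
  n2 li={d} lo={d,g}
  n3 li={d,g} lo={d,g}
  n4 li={g,u} lo=∅
  n5 li={d,g} lo={d}
  n6 li={d,g} lo={d,g}
  n7 li={d,g} lo={d,g}
  n8 li={d,g} lo={d}
  n9 li={d} lo=∅

live-out(n2) = ["d", "g"]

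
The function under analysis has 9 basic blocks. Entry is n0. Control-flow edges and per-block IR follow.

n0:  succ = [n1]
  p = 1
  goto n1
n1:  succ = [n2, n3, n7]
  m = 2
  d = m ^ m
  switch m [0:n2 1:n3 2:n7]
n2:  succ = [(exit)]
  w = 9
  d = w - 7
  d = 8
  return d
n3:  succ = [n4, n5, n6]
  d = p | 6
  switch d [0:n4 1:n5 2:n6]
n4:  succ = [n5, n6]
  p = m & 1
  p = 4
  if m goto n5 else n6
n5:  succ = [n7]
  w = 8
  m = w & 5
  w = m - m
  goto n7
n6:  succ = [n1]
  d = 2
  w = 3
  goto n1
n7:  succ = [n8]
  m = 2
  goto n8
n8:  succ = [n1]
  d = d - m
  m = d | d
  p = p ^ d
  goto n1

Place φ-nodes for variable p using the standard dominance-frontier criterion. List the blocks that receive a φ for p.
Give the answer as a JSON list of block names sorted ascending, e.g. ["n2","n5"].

idom tree: n1←n0 n2←n1 n3←n1 n4←n3 n5←n3 n6←n3 n7←n1 n8←n7
Dom at joins:
  n1: preds {n0,n6,n8}: {n0} ∩ {n0,n1,n3,n6} ∩ {n0,n1,n7,n8} = {n0}; idom=n0
  n5: preds {n3,n4}: {n0,n1,n3} ∩ {n0,n1,n3,n4} = {n0,n1,n3}; idom=n3
  n6: preds {n3,n4}: {n0,n1,n3} ∩ {n0,n1,n3,n4} = {n0,n1,n3}; idom=n3
  n7: preds {n1,n5}: {n0,n1} ∩ {n0,n1,n3,n5} = {n0,n1}; idom=n1

DF derivation:
  n1←n0: walk · to n0
  n1←n6: walk n6→n3→n1 to n0
  n1←n8: walk n8→n7→n1 to n0
  n5←n3: walk · to n3
  n5←n4: walk n4 to n3
  n6←n3: walk · to n3
  n6←n4: walk n4 to n3
  n7←n1: walk · to n1
  n7←n5: walk n5→n3 to n1
  n0 → ∅
  n1 → {n1}
  n2 → ∅
  n3 → {n1,n7}
  n4 → {n5,n6}
  n5 → {n7}
  n6 → {n1}
  n7 → {n1}
  n8 → {n1}

φ for p: defs {n0,n4,n8}
  DF⁺ = {n1,n5,n6,n7}

Answer: ["n1", "n5", "n6", "n7"]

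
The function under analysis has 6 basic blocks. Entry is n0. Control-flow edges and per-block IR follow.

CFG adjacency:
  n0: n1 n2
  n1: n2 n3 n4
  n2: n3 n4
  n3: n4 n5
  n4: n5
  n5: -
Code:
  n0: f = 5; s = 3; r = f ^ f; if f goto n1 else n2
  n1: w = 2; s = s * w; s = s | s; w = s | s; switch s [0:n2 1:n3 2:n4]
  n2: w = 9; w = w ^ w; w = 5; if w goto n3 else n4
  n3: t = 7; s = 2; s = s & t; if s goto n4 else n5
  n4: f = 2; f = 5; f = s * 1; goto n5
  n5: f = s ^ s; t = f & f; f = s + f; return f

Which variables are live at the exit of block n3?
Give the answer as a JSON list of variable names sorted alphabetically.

Answer: ["s"]

Derivation:
def/use:
  n0: {f,r,s} / ∅
  n1: {s,w} / {s}
  n2: {w} / ∅
  n3: {s,t} / ∅
  n4: {f} / {s}
  n5: {f,t} / {s}

Backward fixpoint:
  n0: in=∅ out={s}
  n1: in={s} out={s}
  n2: in={s} out={s}
  n3: in=∅ out={s}
  n4: in={s} out={s}
  n5: in={s} out=∅

live-out(n3) = ["s"]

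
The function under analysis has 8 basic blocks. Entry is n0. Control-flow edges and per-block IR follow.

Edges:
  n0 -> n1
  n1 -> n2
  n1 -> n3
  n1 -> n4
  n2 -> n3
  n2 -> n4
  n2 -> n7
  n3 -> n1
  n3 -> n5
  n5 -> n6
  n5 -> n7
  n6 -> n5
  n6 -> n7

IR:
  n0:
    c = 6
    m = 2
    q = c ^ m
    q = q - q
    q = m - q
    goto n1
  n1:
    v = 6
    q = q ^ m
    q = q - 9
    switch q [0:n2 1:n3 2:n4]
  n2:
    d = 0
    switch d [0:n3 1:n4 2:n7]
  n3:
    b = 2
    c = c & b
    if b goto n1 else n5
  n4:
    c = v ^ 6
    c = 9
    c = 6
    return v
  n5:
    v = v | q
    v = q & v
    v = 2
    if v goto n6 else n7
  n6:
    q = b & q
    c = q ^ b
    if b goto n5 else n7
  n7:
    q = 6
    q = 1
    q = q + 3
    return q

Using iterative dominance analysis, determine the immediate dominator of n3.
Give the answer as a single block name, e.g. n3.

idom tree: n1←n0 n2←n1 n3←n1 n4←n1 n5←n3 n6←n5 n7←n1
Dom∩ at merges:
  n1: preds {n0,n3}: {n0} ∩ {n0,n1,n3} = {n0}; idom=n0
  n3: preds {n1,n2}: {n0,n1} ∩ {n0,n1,n2} = {n0,n1}; idom=n1
  n4: preds {n1,n2}: {n0,n1} ∩ {n0,n1,n2} = {n0,n1}; idom=n1
  n5: preds {n3,n6}: {n0,n1,n3} ∩ {n0,n1,n3,n5,n6} = {n0,n1,n3}; idom=n3
  n7: preds {n2,n5,n6}: {n0,n1,n2} ∩ {n0,n1,n3,n5} ∩ {n0,n1,n3,n5,n6} = {n0,n1}; idom=n1

idom(n3) = n1

Answer: n1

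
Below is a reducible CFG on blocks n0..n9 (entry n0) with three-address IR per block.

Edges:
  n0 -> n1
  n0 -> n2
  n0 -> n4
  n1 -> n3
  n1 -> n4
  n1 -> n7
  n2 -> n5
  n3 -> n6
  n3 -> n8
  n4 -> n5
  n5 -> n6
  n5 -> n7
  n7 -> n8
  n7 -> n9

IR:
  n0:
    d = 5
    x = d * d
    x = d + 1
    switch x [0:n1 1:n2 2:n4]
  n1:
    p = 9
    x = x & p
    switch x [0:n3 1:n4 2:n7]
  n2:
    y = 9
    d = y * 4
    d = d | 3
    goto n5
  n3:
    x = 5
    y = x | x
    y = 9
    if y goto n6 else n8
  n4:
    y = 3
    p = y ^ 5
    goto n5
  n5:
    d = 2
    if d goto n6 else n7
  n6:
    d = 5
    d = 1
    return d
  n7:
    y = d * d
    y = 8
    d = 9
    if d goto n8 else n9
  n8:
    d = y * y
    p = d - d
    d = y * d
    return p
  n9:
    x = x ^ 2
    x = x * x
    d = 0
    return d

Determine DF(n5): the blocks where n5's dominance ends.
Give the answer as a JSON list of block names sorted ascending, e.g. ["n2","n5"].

idom tree: n1←n0 n2←n0 n3←n1 n4←n0 n5←n0 n6←n0 n7←n0 n8←n0 n9←n7
Join-block Dom:
  n4: preds {n0,n1}: {n0} ∩ {n0,n1} = {n0}; idom=n0
  n5: preds {n2,n4}: {n0,n2} ∩ {n0,n4} = {n0}; idom=n0
  n6: preds {n3,n5}: {n0,n1,n3} ∩ {n0,n5} = {n0}; idom=n0
  n7: preds {n1,n5}: {n0,n1} ∩ {n0,n5} = {n0}; idom=n0
  n8: preds {n3,n7}: {n0,n1,n3} ∩ {n0,n7} = {n0}; idom=n0

DF derivation:
  n4←n0: walk · to n0
  n4←n1: walk n1 to n0
  n5←n2: walk n2 to n0
  n5←n4: walk n4 to n0
  n6←n3: walk n3→n1 to n0
  n6←n5: walk n5 to n0
  n7←n1: walk n1 to n0
  n7←n5: walk n5 to n0
  n8←n3: walk n3→n1 to n0
  n8←n7: walk n7 to n0
  n0: DF=∅
  n1: DF={n4,n6,n7,n8}
  n2: DF={n5}
  n3: DF={n6,n8}
  n4: DF={n5}
  n5: DF={n6,n7}
  n6: DF=∅
  n7: DF={n8}
  n8: DF=∅
  n9: DF=∅

DF(n5) = ["n6", "n7"]

Answer: ["n6", "n7"]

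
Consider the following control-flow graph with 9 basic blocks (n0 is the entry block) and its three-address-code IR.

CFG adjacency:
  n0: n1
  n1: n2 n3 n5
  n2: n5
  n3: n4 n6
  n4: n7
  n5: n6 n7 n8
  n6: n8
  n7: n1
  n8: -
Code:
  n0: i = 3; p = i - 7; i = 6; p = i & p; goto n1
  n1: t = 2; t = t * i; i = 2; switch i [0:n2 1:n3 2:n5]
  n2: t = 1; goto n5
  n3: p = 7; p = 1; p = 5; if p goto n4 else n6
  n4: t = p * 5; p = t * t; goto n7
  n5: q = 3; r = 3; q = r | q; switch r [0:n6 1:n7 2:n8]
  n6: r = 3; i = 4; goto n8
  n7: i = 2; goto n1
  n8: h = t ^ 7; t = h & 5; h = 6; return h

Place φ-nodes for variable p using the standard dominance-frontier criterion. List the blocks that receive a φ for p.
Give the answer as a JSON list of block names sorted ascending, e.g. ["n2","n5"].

idom tree: n1←n0 n2←n1 n3←n1 n4←n3 n5←n1 n6←n1 n7←n1 n8←n1
Join-block Dom:
  n1: preds {n0,n7}: {n0} ∩ {n0,n1,n7} = {n0}; idom=n0
  n5: preds {n1,n2}: {n0,n1} ∩ {n0,n1,n2} = {n0,n1}; idom=n1
  n6: preds {n3,n5}: {n0,n1,n3} ∩ {n0,n1,n5} = {n0,n1}; idom=n1
  n7: preds {n4,n5}: {n0,n1,n3,n4} ∩ {n0,n1,n5} = {n0,n1}; idom=n1
  n8: preds {n5,n6}: {n0,n1,n5} ∩ {n0,n1,n6} = {n0,n1}; idom=n1

Frontier:
  join n1 pred n0: · stop@n0
  join n1 pred n7: n7→n1 stop@n0
  join n5 pred n1: · stop@n1
  join n5 pred n2: n2 stop@n1
  join n6 pred n3: n3 stop@n1
  join n6 pred n5: n5 stop@n1
  join n7 pred n4: n4→n3 stop@n1
  join n7 pred n5: n5 stop@n1
  join n8 pred n5: n5 stop@n1
  join n8 pred n6: n6 stop@n1
  n0 → ∅
  n1 → {n1}
  n2 → {n5}
  n3 → {n6,n7}
  n4 → {n7}
  n5 → {n6,n7,n8}
  n6 → {n8}
  n7 → {n1}
  n8 → ∅

φ for p: defs {n0,n3,n4}
  DF⁺ = {n1,n6,n7,n8}

Answer: ["n1", "n6", "n7", "n8"]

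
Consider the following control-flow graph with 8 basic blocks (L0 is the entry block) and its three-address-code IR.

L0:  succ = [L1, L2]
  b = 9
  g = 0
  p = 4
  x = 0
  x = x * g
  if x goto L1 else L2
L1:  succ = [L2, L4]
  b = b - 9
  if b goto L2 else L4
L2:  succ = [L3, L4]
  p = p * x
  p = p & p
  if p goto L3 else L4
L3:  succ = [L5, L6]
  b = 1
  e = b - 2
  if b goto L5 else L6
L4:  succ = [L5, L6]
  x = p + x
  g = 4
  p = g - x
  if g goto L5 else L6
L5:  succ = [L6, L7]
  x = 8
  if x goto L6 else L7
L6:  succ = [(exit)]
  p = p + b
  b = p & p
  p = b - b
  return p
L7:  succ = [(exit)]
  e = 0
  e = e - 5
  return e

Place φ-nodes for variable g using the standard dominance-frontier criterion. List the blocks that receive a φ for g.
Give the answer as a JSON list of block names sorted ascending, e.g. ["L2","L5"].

idom tree: L1←L0 L2←L0 L3←L2 L4←L0 L5←L0 L6←L0 L7←L5
Dom∩ at merges:
  L2: preds {L0,L1}: {L0} ∩ {L0,L1} = {L0}; idom=L0
  L4: preds {L1,L2}: {L0,L1} ∩ {L0,L2} = {L0}; idom=L0
  L5: preds {L3,L4}: {L0,L2,L3} ∩ {L0,L4} = {L0}; idom=L0
  L6: preds {L3,L4,L5}: {L0,L2,L3} ∩ {L0,L4} ∩ {L0,L5} = {L0}; idom=L0

Frontier:
  join L2 pred L0: · stop@L0
  join L2 pred L1: L1 stop@L0
  join L4 pred L1: L1 stop@L0
  join L4 pred L2: L2 stop@L0
  join L5 pred L3: L3→L2 stop@L0
  join L5 pred L4: L4 stop@L0
  join L6 pred L3: L3→L2 stop@L0
  join L6 pred L4: L4 stop@L0
  join L6 pred L5: L5 stop@L0
  L0: DF=∅
  L1: DF={L2,L4}
  L2: DF={L4,L5,L6}
  L3: DF={L5,L6}
  L4: DF={L5,L6}
  L5: DF={L6}
  L6: DF=∅
  L7: DF=∅

φ for g: defs {L0,L4}
  DF⁺ = {L5,L6}

Answer: ["L5", "L6"]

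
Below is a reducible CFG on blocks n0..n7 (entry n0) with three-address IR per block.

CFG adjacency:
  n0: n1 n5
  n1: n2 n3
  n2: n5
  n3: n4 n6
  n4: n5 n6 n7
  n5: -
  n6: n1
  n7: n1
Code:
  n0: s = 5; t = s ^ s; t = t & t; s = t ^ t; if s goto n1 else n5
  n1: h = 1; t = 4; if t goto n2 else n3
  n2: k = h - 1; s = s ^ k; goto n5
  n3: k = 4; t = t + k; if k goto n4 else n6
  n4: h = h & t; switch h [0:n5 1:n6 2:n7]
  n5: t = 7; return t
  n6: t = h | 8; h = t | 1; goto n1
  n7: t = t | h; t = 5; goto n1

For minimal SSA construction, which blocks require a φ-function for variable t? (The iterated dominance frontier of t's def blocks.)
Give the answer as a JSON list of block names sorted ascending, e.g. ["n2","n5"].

idom tree: n1←n0 n2←n1 n3←n1 n4←n3 n5←n0 n6←n3 n7←n4
Join-block Dom:
  n1: preds {n0,n6,n7}: {n0} ∩ {n0,n1,n3,n6} ∩ {n0,n1,n3,n4,n7} = {n0}; idom=n0
  n5: preds {n0,n2,n4}: {n0} ∩ {n0,n1,n2} ∩ {n0,n1,n3,n4} = {n0}; idom=n0
  n6: preds {n3,n4}: {n0,n1,n3} ∩ {n0,n1,n3,n4} = {n0,n1,n3}; idom=n3

DF derivation:
  n1←n0: walk · to n0
  n1←n6: walk n6→n3→n1 to n0
  n1←n7: walk n7→n4→n3→n1 to n0
  n5←n0: walk · to n0
  n5←n2: walk n2→n1 to n0
  n5←n4: walk n4→n3→n1 to n0
  n6←n3: walk · to n3
  n6←n4: walk n4 to n3
  DF(n0)=∅
  DF(n1)={n1,n5}
  DF(n2)={n5}
  DF(n3)={n1,n5}
  DF(n4)={n1,n5,n6}
  DF(n5)=∅
  DF(n6)={n1}
  DF(n7)={n1}

φ for t: defs {n0,n1,n3,n5,n6,n7}
  DF⁺ = {n1,n5}

Answer: ["n1", "n5"]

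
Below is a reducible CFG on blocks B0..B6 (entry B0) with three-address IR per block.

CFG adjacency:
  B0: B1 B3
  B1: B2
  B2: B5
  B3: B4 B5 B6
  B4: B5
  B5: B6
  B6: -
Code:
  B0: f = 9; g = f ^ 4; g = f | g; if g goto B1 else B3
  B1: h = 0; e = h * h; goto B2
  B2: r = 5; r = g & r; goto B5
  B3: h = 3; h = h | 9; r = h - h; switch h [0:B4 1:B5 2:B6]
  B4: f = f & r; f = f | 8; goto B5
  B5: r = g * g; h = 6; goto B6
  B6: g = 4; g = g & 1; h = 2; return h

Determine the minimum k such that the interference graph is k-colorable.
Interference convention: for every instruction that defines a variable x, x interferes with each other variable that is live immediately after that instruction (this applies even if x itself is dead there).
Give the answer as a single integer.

Answer: 4

Analysis:
Per-block:
  B0 def {f,g} use ∅
  B1 def {e,h} use ∅
  B2 def {r} use {g}
  B3 def {h,r} use ∅
  B4 def {f} use {f,r}
  B5 def {h,r} use {g}
  B6 def {g,h} use ∅

Live sets:
  live B0: ∅→{f,g}
  live B1: {g}→{g}
  live B2: {g}→{g}
  live B3: {f,g}→{f,g,r}
  live B4: {f,g,r}→{g}
  live B5: {g}→∅
  live B6: ∅→∅

Interference:
  e — {g}
  f — {g,h,r}
  g — {e,f,h,r}
  h — {f,g,r}
  r — {f,g,h}

Chromatic number:
  {f,g,h,r} pairwise interfere (4-clique) ⇒ χ ≥ 4
  assign e→r1 f→r1 g→r0 h→r2 r→r3 — no edge inside a register ⇒ χ ≤ 4
  χ = 4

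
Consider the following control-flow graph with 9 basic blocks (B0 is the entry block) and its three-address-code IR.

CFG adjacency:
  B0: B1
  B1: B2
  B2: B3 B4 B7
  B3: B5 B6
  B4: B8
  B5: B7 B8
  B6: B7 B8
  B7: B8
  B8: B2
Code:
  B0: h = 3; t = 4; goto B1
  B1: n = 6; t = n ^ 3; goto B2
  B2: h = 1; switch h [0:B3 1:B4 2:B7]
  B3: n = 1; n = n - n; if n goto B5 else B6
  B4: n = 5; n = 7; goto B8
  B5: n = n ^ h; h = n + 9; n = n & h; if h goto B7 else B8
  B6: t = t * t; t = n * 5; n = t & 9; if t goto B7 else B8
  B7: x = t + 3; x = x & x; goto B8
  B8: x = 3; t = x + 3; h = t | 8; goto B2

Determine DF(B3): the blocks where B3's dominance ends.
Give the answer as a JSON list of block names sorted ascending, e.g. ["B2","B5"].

idom tree: B1←B0 B2←B1 B3←B2 B4←B2 B5←B3 B6←B3 B7←B2 B8←B2
Dom at joins:
  B2: preds {B1,B8}: {B0,B1} ∩ {B0,B1,B2,B8} = {B0,B1}; idom=B1
  B7: preds {B2,B5,B6}: {B0,B1,B2} ∩ {B0,B1,B2,B3,B5} ∩ {B0,B1,B2,B3,B6} = {B0,B1,B2}; idom=B2
  B8: preds {B4,B5,B6,B7}: {B0,B1,B2,B4} ∩ {B0,B1,B2,B3,B5} ∩ {B0,B1,B2,B3,B6} ∩ {B0,B1,B2,B7} = {B0,B1,B2}; idom=B2

DF walk-up:
  join B2 pred B1: · stop@B1
  join B2 pred B8: B8→B2 stop@B1
  join B7 pred B2: · stop@B2
  join B7 pred B5: B5→B3 stop@B2
  join B7 pred B6: B6→B3 stop@B2
  join B8 pred B4: B4 stop@B2
  join B8 pred B5: B5→B3 stop@B2
  join B8 pred B6: B6→B3 stop@B2
  join B8 pred B7: B7 stop@B2
  DF(B0)=∅
  DF(B1)=∅
  DF(B2)={B2}
  DF(B3)={B7,B8}
  DF(B4)={B8}
  DF(B5)={B7,B8}
  DF(B6)={B7,B8}
  DF(B7)={B8}
  DF(B8)={B2}

DF(B3) = ["B7", "B8"]

Answer: ["B7", "B8"]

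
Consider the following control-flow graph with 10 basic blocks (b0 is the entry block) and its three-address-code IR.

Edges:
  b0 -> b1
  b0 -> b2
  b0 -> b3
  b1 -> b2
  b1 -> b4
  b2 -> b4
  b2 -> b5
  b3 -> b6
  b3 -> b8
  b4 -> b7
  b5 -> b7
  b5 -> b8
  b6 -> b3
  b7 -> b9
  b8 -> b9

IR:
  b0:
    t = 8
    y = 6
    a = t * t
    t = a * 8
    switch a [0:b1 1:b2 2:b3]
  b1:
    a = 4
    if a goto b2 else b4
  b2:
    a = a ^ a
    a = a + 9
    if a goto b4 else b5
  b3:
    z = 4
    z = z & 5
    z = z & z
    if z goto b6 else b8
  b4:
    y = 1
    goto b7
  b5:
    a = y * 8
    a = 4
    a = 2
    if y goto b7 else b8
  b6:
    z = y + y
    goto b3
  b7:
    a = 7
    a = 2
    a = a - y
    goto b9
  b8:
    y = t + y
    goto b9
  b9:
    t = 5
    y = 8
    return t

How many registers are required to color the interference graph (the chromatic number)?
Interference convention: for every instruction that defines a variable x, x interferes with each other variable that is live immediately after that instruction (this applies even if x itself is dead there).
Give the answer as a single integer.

Answer: 3

Analysis:
def/use:
  b0: def={a,t,y} ue=∅
  b1: def={a} ue=∅
  b2: def={a} ue={a}
  b3: def={z} ue=∅
  b4: def={y} ue=∅
  b5: def={a} ue={y}
  b6: def={z} ue={y}
  b7: def={a} ue={y}
  b8: def={y} ue={t,y}
  b9: def={t,y} ue=∅

Backward fixpoint:
  b0 li=∅ lo={a,t,y}
  b1 li={t,y} lo={a,t,y}
  b2 li={a,t,y} lo={t,y}
  b3 li={t,y} lo={t,y}
  b4 li=∅ lo={y}
  b5 li={t,y} lo={t,y}
  b6 li={t,y} lo={t,y}
  b7 li={y} lo=∅
  b8 li={t,y} lo=∅
  b9 li=∅ lo=∅

Interfere edges:
  a↔{t,y}
  t↔{a,y,z}
  y↔{a,t,z}
  z↔{t,y}

Registers:
  {a,t,y} pairwise interfere (3-clique) ⇒ χ ≥ 3
  assign a→R2 t→R0 y→R1 z→R2 — no edge inside a register ⇒ χ ≤ 3
  χ = 3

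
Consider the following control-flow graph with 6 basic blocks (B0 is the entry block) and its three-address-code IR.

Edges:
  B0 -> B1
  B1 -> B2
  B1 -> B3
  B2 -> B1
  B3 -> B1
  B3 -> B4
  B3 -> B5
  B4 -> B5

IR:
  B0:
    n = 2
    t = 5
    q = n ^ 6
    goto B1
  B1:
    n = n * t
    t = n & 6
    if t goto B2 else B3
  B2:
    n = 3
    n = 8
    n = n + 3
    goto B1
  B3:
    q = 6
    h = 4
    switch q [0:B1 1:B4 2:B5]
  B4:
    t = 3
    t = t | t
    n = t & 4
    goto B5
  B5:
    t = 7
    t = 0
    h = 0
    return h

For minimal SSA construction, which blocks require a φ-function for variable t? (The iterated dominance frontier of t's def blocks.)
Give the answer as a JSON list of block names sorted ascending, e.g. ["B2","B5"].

Answer: ["B1", "B5"]

Analysis:
idom tree: B1←B0 B2←B1 B3←B1 B4←B3 B5←B3
Dom∩ at merges:
  B1: preds {B0,B2,B3}: {B0} ∩ {B0,B1,B2} ∩ {B0,B1,B3} = {B0}; idom=B0
  B5: preds {B3,B4}: {B0,B1,B3} ∩ {B0,B1,B3,B4} = {B0,B1,B3}; idom=B3

DF derivation:
  join B1 pred B0: · stop@B0
  join B1 pred B2: B2→B1 stop@B0
  join B1 pred B3: B3→B1 stop@B0
  join B5 pred B3: · stop@B3
  join B5 pred B4: B4 stop@B3
  DF(B0)=∅
  DF(B1)={B1}
  DF(B2)={B1}
  DF(B3)={B1}
  DF(B4)={B5}
  DF(B5)=∅

φ for t: defs {B0,B1,B4,B5}
  DF⁺ = {B1,B5}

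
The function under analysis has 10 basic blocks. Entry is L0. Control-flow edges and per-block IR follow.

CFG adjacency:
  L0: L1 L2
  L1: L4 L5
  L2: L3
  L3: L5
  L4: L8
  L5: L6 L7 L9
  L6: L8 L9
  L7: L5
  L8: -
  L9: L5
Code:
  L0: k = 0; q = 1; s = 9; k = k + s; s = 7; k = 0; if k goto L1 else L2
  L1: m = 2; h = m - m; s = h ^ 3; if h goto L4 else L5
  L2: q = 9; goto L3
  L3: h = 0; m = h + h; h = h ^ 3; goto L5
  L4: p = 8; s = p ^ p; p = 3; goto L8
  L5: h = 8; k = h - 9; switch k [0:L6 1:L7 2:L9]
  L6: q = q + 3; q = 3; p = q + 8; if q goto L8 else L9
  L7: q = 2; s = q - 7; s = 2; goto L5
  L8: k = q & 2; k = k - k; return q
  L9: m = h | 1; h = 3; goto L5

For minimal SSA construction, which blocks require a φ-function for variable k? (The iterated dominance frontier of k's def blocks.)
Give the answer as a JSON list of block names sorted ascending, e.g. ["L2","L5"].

Answer: ["L5", "L8"]

Working:
idom tree: L1←L0 L2←L0 L3←L2 L4←L1 L5←L0 L6←L5 L7←L5 L8←L0 L9←L5
Join-block Dom:
  L5: preds {L1,L3,L7,L9}: {L0,L1} ∩ {L0,L2,L3} ∩ {L0,L5,L7} ∩ {L0,L5,L9} = {L0}; idom=L0
  L8: preds {L4,L6}: {L0,L1,L4} ∩ {L0,L5,L6} = {L0}; idom=L0
  L9: preds {L5,L6}: {L0,L5} ∩ {L0,L5,L6} = {L0,L5}; idom=L5

DF walk-up:
  L5←L1: walk L1 to L0
  L5←L3: walk L3→L2 to L0
  L5←L7: walk L7→L5 to L0
  L5←L9: walk L9→L5 to L0
  L8←L4: walk L4→L1 to L0
  L8←L6: walk L6→L5 to L0
  L9←L5: walk · to L5
  L9←L6: walk L6 to L5
  L0: DF=∅
  L1: DF={L5,L8}
  L2: DF={L5}
  L3: DF={L5}
  L4: DF={L8}
  L5: DF={L5,L8}
  L6: DF={L8,L9}
  L7: DF={L5}
  L8: DF=∅
  L9: DF={L5}

φ for k: defs {L0,L5,L8}
  DF⁺ = {L5,L8}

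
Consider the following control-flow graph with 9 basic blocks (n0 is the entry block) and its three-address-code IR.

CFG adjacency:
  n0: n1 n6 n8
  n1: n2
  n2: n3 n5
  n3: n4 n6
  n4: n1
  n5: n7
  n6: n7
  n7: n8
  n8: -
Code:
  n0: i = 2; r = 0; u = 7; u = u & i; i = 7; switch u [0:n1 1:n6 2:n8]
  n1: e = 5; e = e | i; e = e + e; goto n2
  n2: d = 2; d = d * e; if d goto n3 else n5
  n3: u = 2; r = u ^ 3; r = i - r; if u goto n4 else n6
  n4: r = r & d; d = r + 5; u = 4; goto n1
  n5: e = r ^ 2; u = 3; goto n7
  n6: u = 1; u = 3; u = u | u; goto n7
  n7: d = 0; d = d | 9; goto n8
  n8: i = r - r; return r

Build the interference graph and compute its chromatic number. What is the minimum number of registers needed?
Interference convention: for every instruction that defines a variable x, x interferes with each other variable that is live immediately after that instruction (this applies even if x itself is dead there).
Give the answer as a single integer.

Answer: 4

Derivation:
def/use:
  n0 def {i,r,u} use ∅
  n1 def {e} use {i}
  n2 def {d} use {e}
  n3 def {r,u} use {i}
  n4 def {d,r,u} use {d,r}
  n5 def {e,u} use {r}
  n6 def {u} use ∅
  n7 def {d} use ∅
  n8 def {i} use {r}

Liveness:
  live n0: ∅→{i,r}
  live n1: {i,r}→{e,i,r}
  live n2: {e,i,r}→{d,i,r}
  live n3: {d,i}→{d,i,r}
  live n4: {d,i,r}→{i,r}
  live n5: {r}→{r}
  live n6: {r}→{r}
  live n7: {r}→{r}
  live n8: {r}→∅

Conflict graph:
  d: {e,i,r,u}
  e: {d,i,r}
  i: {d,e,r,u}
  r: {d,e,i,u}
  u: {d,i,r}

Chromatic number:
  {d,e,i,r} pairwise interfere (4-clique) ⇒ χ ≥ 4
  4-colouring: R0={d}  R1={i}  R2={r}  R3={e,u}
  χ = 4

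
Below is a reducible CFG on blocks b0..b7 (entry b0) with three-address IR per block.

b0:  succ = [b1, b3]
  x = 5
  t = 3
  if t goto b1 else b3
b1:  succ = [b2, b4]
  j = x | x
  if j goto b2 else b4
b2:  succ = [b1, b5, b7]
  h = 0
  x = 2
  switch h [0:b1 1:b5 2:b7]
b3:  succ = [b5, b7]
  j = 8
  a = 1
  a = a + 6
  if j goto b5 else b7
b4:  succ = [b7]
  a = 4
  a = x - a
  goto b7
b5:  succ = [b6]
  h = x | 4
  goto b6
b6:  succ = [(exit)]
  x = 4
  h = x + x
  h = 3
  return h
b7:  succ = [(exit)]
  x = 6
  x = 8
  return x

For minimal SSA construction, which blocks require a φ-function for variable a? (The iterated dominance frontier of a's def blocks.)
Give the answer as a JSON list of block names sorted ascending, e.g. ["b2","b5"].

Answer: ["b5", "b7"]

Derivation:
idom tree: b1←b0 b2←b1 b3←b0 b4←b1 b5←b0 b6←b5 b7←b0
Dom∩ at merges:
  b1: preds {b0,b2}: {b0} ∩ {b0,b1,b2} = {b0}; idom=b0
  b5: preds {b2,b3}: {b0,b1,b2} ∩ {b0,b3} = {b0}; idom=b0
  b7: preds {b2,b3,b4}: {b0,b1,b2} ∩ {b0,b3} ∩ {b0,b1,b4} = {b0}; idom=b0

Frontier:
  b1←b0: walk · to b0
  b1←b2: walk b2→b1 to b0
  b5←b2: walk b2→b1 to b0
  b5←b3: walk b3 to b0
  b7←b2: walk b2→b1 to b0
  b7←b3: walk b3 to b0
  b7←b4: walk b4→b1 to b0
  DF(b0)=∅
  DF(b1)={b1,b5,b7}
  DF(b2)={b1,b5,b7}
  DF(b3)={b5,b7}
  DF(b4)={b7}
  DF(b5)=∅
  DF(b6)=∅
  DF(b7)=∅

φ for a: defs {b3,b4}
  DF⁺ = {b5,b7}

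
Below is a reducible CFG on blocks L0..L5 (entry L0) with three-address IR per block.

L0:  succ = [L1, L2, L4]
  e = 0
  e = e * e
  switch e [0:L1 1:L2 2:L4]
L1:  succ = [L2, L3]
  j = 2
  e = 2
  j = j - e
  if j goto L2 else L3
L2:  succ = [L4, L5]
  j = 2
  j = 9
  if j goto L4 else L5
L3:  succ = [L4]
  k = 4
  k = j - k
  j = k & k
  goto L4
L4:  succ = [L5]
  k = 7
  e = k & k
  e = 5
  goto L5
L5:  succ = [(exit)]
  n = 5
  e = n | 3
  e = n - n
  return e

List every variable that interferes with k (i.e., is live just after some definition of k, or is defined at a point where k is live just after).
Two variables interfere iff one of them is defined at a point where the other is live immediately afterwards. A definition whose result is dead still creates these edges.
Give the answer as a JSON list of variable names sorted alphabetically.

Answer: ["j"]

Derivation:
def/use:
  L0: def={e} ue=∅
  L1: def={e,j} ue=∅
  L2: def={j} ue=∅
  L3: def={j,k} ue={j}
  L4: def={e,k} ue=∅
  L5: def={e,n} ue=∅

Backward fixpoint:
  L0: in=∅ out=∅
  L1: in=∅ out={j}
  L2: in=∅ out=∅
  L3: in={j} out=∅
  L4: in=∅ out=∅
  L5: in=∅ out=∅

Conflict graph:
  e: {j,n}
  j: {e,k}
  k: {j}
  n: {e}

N(k) = ["j"]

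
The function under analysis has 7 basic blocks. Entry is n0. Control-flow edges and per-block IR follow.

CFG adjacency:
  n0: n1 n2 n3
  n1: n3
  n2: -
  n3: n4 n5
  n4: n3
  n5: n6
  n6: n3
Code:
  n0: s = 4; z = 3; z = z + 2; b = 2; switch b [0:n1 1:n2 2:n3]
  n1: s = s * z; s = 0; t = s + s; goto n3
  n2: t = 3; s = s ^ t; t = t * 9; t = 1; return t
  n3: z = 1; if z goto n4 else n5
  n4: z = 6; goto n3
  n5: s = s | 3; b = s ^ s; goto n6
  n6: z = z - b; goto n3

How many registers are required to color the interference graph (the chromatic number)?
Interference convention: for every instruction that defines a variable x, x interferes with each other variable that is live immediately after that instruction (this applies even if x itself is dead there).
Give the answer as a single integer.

Block summaries:
  n0: {b,s,z} / ∅
  n1: {s,t} / {s,z}
  n2: {s,t} / {s}
  n3: {z} / ∅
  n4: {z} / ∅
  n5: {b,s} / {s}
  n6: {z} / {b,z}

Live sets:
  n0: in=∅ out={s,z}
  n1: in={s,z} out={s}
  n2: in={s} out=∅
  n3: in={s} out={s,z}
  n4: in={s} out={s}
  n5: in={s,z} out={b,s,z}
  n6: in={b,s,z} out={s}

Conflict graph:
  b: {s,z}
  s: {b,t,z}
  t: {s}
  z: {b,s}

Colouring:
  clique {b,s,z} ⇒ need ≥ 3
  assign b→r1 s→r0 t→r1 z→r2 — no edge inside a register ⇒ χ ≤ 3
  χ = 3

Answer: 3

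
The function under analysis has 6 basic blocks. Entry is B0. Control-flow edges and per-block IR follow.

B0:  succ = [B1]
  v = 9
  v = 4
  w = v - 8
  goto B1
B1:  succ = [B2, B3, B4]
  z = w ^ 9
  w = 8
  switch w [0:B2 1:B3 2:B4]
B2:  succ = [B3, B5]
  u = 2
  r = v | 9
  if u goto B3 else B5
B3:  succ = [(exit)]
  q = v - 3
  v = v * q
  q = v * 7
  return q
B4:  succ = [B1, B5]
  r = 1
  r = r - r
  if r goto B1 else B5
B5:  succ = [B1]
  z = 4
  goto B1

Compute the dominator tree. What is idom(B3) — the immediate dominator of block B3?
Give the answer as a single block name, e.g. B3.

idom tree: B1←B0 B2←B1 B3←B1 B4←B1 B5←B1
Dom at joins:
  B1: preds {B0,B4,B5}: {B0} ∩ {B0,B1,B4} ∩ {B0,B1,B5} = {B0}; idom=B0
  B3: preds {B1,B2}: {B0,B1} ∩ {B0,B1,B2} = {B0,B1}; idom=B1
  B5: preds {B2,B4}: {B0,B1,B2} ∩ {B0,B1,B4} = {B0,B1}; idom=B1

idom(B3) = B1

Answer: B1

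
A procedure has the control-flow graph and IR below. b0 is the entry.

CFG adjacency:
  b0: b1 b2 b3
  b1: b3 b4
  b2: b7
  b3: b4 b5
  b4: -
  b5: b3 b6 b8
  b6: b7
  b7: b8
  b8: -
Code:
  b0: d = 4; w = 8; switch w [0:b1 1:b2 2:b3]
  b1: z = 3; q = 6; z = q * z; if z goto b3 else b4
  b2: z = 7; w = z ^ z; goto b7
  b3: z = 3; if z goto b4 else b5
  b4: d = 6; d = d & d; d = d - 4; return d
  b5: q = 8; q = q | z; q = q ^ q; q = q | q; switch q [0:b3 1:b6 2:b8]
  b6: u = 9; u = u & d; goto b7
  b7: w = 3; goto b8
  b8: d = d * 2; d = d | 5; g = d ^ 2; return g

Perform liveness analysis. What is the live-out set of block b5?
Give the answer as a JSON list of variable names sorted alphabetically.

Answer: ["d"]

Derivation:
def/use:
  b0: {d,w} / ∅
  b1: {q,z} / ∅
  b2: {w,z} / ∅
  b3: {z} / ∅
  b4: {d} / ∅
  b5: {q} / {z}
  b6: {u} / {d}
  b7: {w} / ∅
  b8: {d,g} / {d}

Backward fixpoint:
  live b0: ∅→{d}
  live b1: {d}→{d}
  live b2: {d}→{d}
  live b3: {d}→{d,z}
  live b4: ∅→∅
  live b5: {d,z}→{d}
  live b6: {d}→{d}
  live b7: {d}→{d}
  live b8: {d}→∅

live-out(b5) = ["d"]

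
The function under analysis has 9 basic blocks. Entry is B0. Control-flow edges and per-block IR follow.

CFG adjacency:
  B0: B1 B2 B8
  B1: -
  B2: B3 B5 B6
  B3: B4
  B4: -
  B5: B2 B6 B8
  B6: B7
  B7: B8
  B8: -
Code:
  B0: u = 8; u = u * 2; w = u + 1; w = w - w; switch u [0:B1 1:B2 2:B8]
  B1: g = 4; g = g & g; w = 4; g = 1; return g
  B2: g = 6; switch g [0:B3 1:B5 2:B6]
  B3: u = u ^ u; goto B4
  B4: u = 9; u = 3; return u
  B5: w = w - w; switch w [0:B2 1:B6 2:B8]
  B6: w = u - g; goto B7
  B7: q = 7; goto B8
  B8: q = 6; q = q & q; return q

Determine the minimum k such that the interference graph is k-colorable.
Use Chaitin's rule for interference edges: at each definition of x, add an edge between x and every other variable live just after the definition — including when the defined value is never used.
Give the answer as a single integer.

Answer: 3

Derivation:
Per-block:
  B0: def={u,w} ue=∅
  B1: def={g,w} ue=∅
  B2: def={g} ue=∅
  B3: def={u} ue={u}
  B4: def={u} ue=∅
  B5: def={w} ue={w}
  B6: def={w} ue={g,u}
  B7: def={q} ue=∅
  B8: def={q} ue=∅

Backward fixpoint:
  B0: in=∅ out={u,w}
  B1: in=∅ out=∅
  B2: in={u,w} out={g,u,w}
  B3: in={u} out=∅
  B4: in=∅ out=∅
  B5: in={g,u,w} out={g,u,w}
  B6: in={g,u} out=∅
  B7: in=∅ out=∅
  B8: in=∅ out=∅

Interference:
  g: {u,w}
  q: ∅
  u: {g,w}
  w: {g,u}

Registers:
  clique {g,u,w} ⇒ need ≥ 3
  3-colouring: R0={g,q}  R1={u}  R2={w}
  χ = 3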